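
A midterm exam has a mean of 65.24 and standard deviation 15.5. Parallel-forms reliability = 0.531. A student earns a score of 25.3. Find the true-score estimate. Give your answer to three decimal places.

44.032

T̂ = 0.531(25.3) + 0.469(65.24) = 13.4343 + 30.59756 = 44.0319 → 44.032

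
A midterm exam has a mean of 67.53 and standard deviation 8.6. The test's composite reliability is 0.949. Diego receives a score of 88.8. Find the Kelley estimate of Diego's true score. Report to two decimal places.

87.72

T̂ = ρX + (1 − ρ)μ
  = 0.949 × 88.8 + 0.051 × 67.53
  = 84.2712 + 3.44403
  = 87.715
  ≈ 87.72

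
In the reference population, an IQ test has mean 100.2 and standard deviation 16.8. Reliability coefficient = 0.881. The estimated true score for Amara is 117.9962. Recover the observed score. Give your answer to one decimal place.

120.4

T̂ = ρX + (1 − ρ)μ  ⇒  X = (T̂ − (1 − ρ)μ) / ρ
X = (117.9962 − 0.119 × 100.2) / 0.881 = (117.9962 − 11.9238) / 0.881 = 106.0724 / 0.881 = 120.400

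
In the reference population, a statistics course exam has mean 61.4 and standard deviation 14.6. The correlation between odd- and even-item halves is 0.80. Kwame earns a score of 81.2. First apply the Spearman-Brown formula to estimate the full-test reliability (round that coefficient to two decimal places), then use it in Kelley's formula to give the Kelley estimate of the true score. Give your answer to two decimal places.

Spearman-Brown: ρ = 2r/(1 + r) = 2(0.80)/(1 + 0.80) = 1.600/1.80 = 0.8889 → 0.89
T̂ = ρX + (1 − ρ)μ
  = 0.89 × 81.2 + 0.11 × 61.4
  = 72.268 + 6.754
  = 79.022
  ≈ 79.02

79.02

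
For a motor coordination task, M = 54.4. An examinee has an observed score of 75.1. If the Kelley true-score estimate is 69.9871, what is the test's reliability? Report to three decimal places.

0.753

T̂ = ρX + (1 − ρ)μ  ⇒  T̂ − μ = ρ(X − μ)
ρ = (T̂ − μ)/(X − μ) = (69.9871 − 54.4) / (75.1 − 54.4) = 15.5871 / 20.7 = 0.75300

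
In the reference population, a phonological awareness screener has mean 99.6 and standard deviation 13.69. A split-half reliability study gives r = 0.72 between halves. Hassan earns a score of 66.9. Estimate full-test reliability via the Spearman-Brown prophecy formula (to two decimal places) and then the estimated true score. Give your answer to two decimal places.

72.13

Spearman-Brown: ρ = 2r/(1 + r) = 2(0.72)/(1 + 0.72) = 1.440/1.72 = 0.8372 → 0.84
T̂ = 0.84(66.9) + 0.16(99.6) = 56.196 + 15.936 = 72.132 → 72.13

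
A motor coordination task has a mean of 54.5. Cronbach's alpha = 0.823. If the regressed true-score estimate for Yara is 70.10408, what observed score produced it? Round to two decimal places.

73.46

T̂ = ρX + (1 − ρ)μ  ⇒  X = (T̂ − (1 − ρ)μ) / ρ
X = (70.10408 − 0.177 × 54.5) / 0.823 = (70.10408 − 9.6465) / 0.823 = 60.45758 / 0.823 = 73.4600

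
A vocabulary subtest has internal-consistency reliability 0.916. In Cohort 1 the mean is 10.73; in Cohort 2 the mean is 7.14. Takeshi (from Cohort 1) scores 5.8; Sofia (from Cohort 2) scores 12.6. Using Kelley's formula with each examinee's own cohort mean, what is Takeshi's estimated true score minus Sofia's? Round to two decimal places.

T̂_Takeshi = 0.916(5.8) + 0.084(10.73) = 6.2141
T̂_Sofia = 0.916(12.6) + 0.084(7.14) = 12.1414
Difference = 6.2141 − 12.1414 = -5.9272

-5.93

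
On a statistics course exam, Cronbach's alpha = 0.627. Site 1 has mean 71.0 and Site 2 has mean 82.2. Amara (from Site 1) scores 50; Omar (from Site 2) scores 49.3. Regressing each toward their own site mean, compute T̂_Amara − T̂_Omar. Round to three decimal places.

-3.739

T̂_Amara = 0.627(50) + 0.373(71.0) = 57.83300
T̂_Omar = 0.627(49.3) + 0.373(82.2) = 61.57170
Difference = 57.83300 − 61.57170 = -3.73870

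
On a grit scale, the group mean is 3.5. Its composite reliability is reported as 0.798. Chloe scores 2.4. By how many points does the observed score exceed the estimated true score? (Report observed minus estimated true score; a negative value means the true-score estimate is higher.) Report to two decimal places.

T̂ = ρX + (1 − ρ)μ
  = 0.798 × 2.4 + 0.202 × 3.5
  = 1.9152 + 0.7070
  = 2.6222
  ≈ 2.622
X − T̂ = 2.4 − 2.622 = -0.222 → -0.22

-0.22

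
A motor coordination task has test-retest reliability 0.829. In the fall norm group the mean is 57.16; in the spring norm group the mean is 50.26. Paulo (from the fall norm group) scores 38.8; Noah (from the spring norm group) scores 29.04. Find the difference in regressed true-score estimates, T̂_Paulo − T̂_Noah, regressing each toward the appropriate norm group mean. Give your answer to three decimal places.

T̂_Paulo = 0.829(38.8) + 0.171(57.16) = 41.93956
T̂_Noah = 0.829(29.04) + 0.171(50.26) = 32.66862
Difference = 41.93956 − 32.66862 = 9.27094

9.271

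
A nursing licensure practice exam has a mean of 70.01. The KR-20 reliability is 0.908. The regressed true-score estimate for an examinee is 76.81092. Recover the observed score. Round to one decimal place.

77.5

T̂ = ρX + (1 − ρ)μ  ⇒  X = (T̂ − (1 − ρ)μ) / ρ
X = (76.81092 − 0.092 × 70.01) / 0.908 = (76.81092 − 6.44092) / 0.908 = 70.37000 / 0.908 = 77.500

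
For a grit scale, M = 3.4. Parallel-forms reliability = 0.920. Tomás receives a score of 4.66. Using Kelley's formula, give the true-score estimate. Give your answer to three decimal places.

4.559

T̂ = ρX + (1 − ρ)μ
  = 0.920 × 4.66 + 0.080 × 3.4
  = 4.28720 + 0.2720
  = 4.5592
  ≈ 4.559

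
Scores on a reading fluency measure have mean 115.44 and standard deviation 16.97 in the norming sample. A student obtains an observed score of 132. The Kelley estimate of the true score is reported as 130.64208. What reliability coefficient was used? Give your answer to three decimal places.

0.918

T̂ = ρX + (1 − ρ)μ  ⇒  T̂ − μ = ρ(X − μ)
ρ = (T̂ − μ)/(X − μ) = (130.64208 − 115.44) / (132 − 115.44) = 15.20208 / 16.56 = 0.91800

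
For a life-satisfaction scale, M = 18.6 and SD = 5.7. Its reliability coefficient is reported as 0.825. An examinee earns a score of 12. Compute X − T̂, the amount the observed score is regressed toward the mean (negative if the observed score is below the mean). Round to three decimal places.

T̂ = ρX + (1 − ρ)μ
  = 0.825 × 12 + 0.175 × 18.6
  = 9.900 + 3.2550
  = 13.15500
  ≈ 13.1550
X − T̂ = 12 − 13.1550 = -1.1550 → -1.155

-1.155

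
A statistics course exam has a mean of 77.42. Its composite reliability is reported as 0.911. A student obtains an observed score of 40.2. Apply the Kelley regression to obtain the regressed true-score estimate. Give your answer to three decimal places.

T̂ = 0.911(40.2) + 0.089(77.42) = 36.6222 + 6.89038 = 43.5126 → 43.513

43.513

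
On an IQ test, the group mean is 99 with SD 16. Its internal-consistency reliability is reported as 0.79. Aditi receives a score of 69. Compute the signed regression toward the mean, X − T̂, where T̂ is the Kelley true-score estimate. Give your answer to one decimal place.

T̂ = 0.79(69) + 0.21(99) = 54.51 + 20.79 = 75.300 → 75.30
X − T̂ = 69 − 75.30 = -6.30 → -6.3

-6.3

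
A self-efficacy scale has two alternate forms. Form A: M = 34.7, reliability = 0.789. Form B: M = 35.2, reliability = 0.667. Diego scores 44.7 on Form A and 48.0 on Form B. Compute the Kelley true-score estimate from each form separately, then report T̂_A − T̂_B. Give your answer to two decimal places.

T̂_A = 0.789(44.7) + 0.211(34.7) = 42.5900
T̂_B = 0.667(48.0) + 0.333(35.2) = 43.7376
T̂_A − T̂_B = -1.1476

-1.15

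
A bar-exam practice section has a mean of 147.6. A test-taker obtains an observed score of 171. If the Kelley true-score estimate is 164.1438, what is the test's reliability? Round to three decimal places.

0.707

T̂ = ρX + (1 − ρ)μ  ⇒  T̂ − μ = ρ(X − μ)
ρ = (T̂ − μ)/(X − μ) = (164.1438 − 147.6) / (171 − 147.6) = 16.5438 / 23.4 = 0.70700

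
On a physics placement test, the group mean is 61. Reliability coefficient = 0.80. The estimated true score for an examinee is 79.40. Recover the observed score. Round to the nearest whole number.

84

T̂ = ρX + (1 − ρ)μ  ⇒  X = (T̂ − (1 − ρ)μ) / ρ
X = (79.40 − 0.20 × 61) / 0.80 = (79.40 − 12.20) / 0.80 = 67.20 / 0.80 = 84.00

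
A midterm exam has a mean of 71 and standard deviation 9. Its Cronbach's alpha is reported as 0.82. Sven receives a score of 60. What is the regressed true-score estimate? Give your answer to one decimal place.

62.0

Regress the observed score toward the mean by the unreliability: T̂ = 0.82·60 + 0.18·71 = 49.20 + 12.78 = 61.98.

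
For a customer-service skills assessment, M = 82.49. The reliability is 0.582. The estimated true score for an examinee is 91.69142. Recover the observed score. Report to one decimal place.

98.3

T̂ = ρX + (1 − ρ)μ  ⇒  X = (T̂ − (1 − ρ)μ) / ρ
X = (91.69142 − 0.418 × 82.49) / 0.582 = (91.69142 − 34.48082) / 0.582 = 57.21060 / 0.582 = 98.300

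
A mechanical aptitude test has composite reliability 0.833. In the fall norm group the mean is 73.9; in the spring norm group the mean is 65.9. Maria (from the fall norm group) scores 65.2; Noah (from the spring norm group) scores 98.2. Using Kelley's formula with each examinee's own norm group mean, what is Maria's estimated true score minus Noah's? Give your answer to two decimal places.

-26.15

T̂_Maria = 0.833(65.2) + 0.167(73.9) = 66.6529
T̂_Noah = 0.833(98.2) + 0.167(65.9) = 92.8059
Difference = 66.6529 − 92.8059 = -26.1530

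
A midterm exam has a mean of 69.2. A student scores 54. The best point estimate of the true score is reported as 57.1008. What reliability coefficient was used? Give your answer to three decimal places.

T̂ = ρX + (1 − ρ)μ  ⇒  T̂ − μ = ρ(X − μ)
ρ = (T̂ − μ)/(X − μ) = (57.1008 − 69.2) / (54 − 69.2) = -12.0992 / -15.2 = 0.79600

0.796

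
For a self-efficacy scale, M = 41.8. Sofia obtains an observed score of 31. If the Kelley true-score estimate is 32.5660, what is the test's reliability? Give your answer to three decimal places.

0.855

T̂ = ρX + (1 − ρ)μ  ⇒  T̂ − μ = ρ(X − μ)
ρ = (T̂ − μ)/(X − μ) = (32.5660 − 41.8) / (31 − 41.8) = -9.2340 / -10.8 = 0.85500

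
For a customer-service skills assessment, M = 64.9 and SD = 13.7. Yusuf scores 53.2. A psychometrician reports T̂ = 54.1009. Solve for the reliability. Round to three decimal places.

T̂ = ρX + (1 − ρ)μ  ⇒  T̂ − μ = ρ(X − μ)
ρ = (T̂ − μ)/(X − μ) = (54.1009 − 64.9) / (53.2 − 64.9) = -10.7991 / -11.7 = 0.92300

0.923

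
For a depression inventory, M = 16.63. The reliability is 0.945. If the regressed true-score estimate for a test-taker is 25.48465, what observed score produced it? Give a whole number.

26

T̂ = ρX + (1 − ρ)μ  ⇒  X = (T̂ − (1 − ρ)μ) / ρ
X = (25.48465 − 0.055 × 16.63) / 0.945 = (25.48465 − 0.91465) / 0.945 = 24.57000 / 0.945 = 26.00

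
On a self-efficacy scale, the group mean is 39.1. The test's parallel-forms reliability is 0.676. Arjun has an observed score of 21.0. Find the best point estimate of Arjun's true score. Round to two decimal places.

T̂ = 0.676(21.0) + 0.324(39.1) = 14.1960 + 12.6684 = 26.864 → 26.86

26.86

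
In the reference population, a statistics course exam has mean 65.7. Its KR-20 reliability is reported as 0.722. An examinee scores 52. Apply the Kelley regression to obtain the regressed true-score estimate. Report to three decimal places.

55.809

T̂ = 0.722(52) + 0.278(65.7) = 37.544 + 18.2646 = 55.8086 → 55.809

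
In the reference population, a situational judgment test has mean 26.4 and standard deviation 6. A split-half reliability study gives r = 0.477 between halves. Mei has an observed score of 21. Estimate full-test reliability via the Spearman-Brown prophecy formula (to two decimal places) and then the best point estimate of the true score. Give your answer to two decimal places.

Spearman-Brown: ρ = 2r/(1 + r) = 2(0.477)/(1 + 0.477) = 0.9540/1.477 = 0.6459 → 0.65
T̂ = 0.65(21) + 0.35(26.4) = 13.65 + 9.240 = 22.890 → 22.89

22.89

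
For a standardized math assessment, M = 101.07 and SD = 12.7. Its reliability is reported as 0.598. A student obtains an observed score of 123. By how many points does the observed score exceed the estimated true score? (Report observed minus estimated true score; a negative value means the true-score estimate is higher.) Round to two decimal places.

8.82

Kelley's formula gives T̂ = 0.598·123 + 0.402·101.07 = 73.554 + 40.63014 = 114.1841.
X − T̂ = 123 − 114.184 = 8.816 → 8.82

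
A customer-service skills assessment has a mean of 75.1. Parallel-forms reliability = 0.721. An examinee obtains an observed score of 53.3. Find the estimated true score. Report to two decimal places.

T̂ = 0.721(53.3) + 0.279(75.1) = 38.4293 + 20.9529 = 59.382 → 59.38

59.38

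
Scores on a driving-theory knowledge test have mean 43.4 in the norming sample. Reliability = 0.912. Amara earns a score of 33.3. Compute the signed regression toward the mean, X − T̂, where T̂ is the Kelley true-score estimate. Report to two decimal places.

T̂ = ρX + (1 − ρ)μ
  = 0.912 × 33.3 + 0.088 × 43.4
  = 30.3696 + 3.8192
  = 34.1888
  ≈ 34.189
X − T̂ = 33.3 − 34.189 = -0.889 → -0.89

-0.89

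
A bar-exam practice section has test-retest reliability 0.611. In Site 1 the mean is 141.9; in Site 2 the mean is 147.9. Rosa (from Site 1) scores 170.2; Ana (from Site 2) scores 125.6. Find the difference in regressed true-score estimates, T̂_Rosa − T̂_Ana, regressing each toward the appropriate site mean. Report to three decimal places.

24.917

T̂_Rosa = 0.611(170.2) + 0.389(141.9) = 159.19130
T̂_Ana = 0.611(125.6) + 0.389(147.9) = 134.27470
Difference = 159.19130 − 134.27470 = 24.91660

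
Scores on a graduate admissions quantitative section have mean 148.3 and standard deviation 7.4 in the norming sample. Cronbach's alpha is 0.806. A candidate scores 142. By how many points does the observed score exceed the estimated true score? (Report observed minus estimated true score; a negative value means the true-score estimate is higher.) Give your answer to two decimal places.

Weight the observed score by reliability and the mean by (1 − reliability): T̂ = 0.806·142 + 0.194·148.3 = 114.452 + 28.7702 = 143.2222.
X − T̂ = 142 − 143.222 = -1.222 → -1.22

-1.22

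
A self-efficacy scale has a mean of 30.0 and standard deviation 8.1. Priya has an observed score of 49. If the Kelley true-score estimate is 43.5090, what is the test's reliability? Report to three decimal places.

T̂ = ρX + (1 − ρ)μ  ⇒  T̂ − μ = ρ(X − μ)
ρ = (T̂ − μ)/(X − μ) = (43.5090 − 30.0) / (49 − 30.0) = 13.5090 / 19.0 = 0.71100

0.711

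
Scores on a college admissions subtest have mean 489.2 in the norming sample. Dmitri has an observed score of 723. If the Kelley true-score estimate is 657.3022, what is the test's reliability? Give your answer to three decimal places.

0.719

T̂ = ρX + (1 − ρ)μ  ⇒  T̂ − μ = ρ(X − μ)
ρ = (T̂ − μ)/(X − μ) = (657.3022 − 489.2) / (723 − 489.2) = 168.1022 / 233.8 = 0.71900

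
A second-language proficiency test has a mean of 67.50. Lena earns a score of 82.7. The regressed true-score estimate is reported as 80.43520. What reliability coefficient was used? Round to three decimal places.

0.851

T̂ = ρX + (1 − ρ)μ  ⇒  T̂ − μ = ρ(X − μ)
ρ = (T̂ − μ)/(X − μ) = (80.43520 − 67.50) / (82.7 − 67.50) = 12.93520 / 15.20 = 0.85100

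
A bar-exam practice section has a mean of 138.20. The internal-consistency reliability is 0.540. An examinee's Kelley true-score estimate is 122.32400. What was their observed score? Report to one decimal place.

T̂ = ρX + (1 − ρ)μ  ⇒  X = (T̂ − (1 − ρ)μ) / ρ
X = (122.32400 − 0.460 × 138.20) / 0.540 = (122.32400 − 63.57200) / 0.540 = 58.75200 / 0.540 = 108.800

108.8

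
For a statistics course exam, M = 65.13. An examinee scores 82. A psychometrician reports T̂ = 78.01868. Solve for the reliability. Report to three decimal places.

T̂ = ρX + (1 − ρ)μ  ⇒  T̂ − μ = ρ(X − μ)
ρ = (T̂ − μ)/(X − μ) = (78.01868 − 65.13) / (82 − 65.13) = 12.88868 / 16.87 = 0.76400

0.764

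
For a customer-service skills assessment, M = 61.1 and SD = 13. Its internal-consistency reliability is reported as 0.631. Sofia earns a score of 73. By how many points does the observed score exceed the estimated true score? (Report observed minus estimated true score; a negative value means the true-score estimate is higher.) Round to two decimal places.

4.39

T̂ = ρX + (1 − ρ)μ
  = 0.631 × 73 + 0.369 × 61.1
  = 46.063 + 22.5459
  = 68.6089
  ≈ 68.609
X − T̂ = 73 − 68.609 = 4.391 → 4.39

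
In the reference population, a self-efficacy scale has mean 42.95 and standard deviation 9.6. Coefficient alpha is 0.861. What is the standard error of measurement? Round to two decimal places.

SEM = SD · √(1 − ρ) = 9.6 × √0.139 = 9.6 × 0.3728 = 3.579

3.58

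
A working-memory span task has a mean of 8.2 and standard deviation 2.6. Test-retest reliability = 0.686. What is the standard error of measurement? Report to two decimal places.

1.46

SEM = SD · √(1 − ρ) = 2.6 × √0.314 = 2.6 × 0.5604 = 1.457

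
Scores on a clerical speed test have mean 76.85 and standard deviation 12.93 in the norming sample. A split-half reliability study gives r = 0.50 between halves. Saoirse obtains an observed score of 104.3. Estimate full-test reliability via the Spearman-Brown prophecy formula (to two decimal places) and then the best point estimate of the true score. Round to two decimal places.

95.24

Spearman-Brown: ρ = 2r/(1 + r) = 2(0.50)/(1 + 0.50) = 1.000/1.50 = 0.6667 → 0.67
T̂ = ρX + (1 − ρ)μ
  = 0.67 × 104.3 + 0.33 × 76.85
  = 69.881 + 25.3605
  = 95.242
  ≈ 95.24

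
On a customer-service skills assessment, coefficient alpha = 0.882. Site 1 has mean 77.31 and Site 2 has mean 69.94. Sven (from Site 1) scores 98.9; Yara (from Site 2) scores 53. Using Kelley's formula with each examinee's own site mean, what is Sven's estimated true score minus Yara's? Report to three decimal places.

41.353

T̂_Sven = 0.882(98.9) + 0.118(77.31) = 96.35238
T̂_Yara = 0.882(53) + 0.118(69.94) = 54.99892
Difference = 96.35238 − 54.99892 = 41.35346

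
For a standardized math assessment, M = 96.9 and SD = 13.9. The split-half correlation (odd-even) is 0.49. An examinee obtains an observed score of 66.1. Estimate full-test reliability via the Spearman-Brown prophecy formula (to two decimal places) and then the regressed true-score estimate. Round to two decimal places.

76.57

Spearman-Brown: ρ = 2r/(1 + r) = 2(0.49)/(1 + 0.49) = 0.980/1.49 = 0.6577 → 0.66
Regress the observed score toward the mean by the unreliability: T̂ = 0.66·66.1 + 0.34·96.9 = 43.626 + 32.946 = 76.572.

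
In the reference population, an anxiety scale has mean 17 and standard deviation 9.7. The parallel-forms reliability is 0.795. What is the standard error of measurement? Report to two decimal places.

4.39

SEM = SD · √(1 − ρ) = 9.7 × √0.205 = 9.7 × 0.4528 = 4.392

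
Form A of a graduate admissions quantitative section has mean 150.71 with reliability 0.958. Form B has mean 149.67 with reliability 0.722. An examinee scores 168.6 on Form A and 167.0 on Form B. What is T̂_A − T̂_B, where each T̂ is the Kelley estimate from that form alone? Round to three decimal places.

T̂_A = 0.958(168.6) + 0.042(150.71) = 167.84862
T̂_B = 0.722(167.0) + 0.278(149.67) = 162.18226
T̂_A − T̂_B = 5.66636

5.666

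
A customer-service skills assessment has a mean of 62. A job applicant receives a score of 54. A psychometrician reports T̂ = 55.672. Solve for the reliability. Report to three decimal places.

0.791

T̂ = ρX + (1 − ρ)μ  ⇒  T̂ − μ = ρ(X − μ)
ρ = (T̂ − μ)/(X − μ) = (55.672 − 62) / (54 − 62) = -6.328 / -8.0 = 0.79100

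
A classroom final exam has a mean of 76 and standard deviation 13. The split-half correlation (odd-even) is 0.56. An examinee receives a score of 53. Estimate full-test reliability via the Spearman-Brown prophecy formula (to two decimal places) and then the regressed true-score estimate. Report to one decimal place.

59.4

Spearman-Brown: ρ = 2r/(1 + r) = 2(0.56)/(1 + 0.56) = 1.120/1.56 = 0.7179 → 0.72
Kelley's formula gives T̂ = 0.72·53 + 0.28·76 = 38.16 + 21.28 = 59.44.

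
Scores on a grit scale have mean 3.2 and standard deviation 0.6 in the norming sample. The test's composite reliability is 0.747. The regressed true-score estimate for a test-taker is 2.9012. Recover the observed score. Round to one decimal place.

2.8

T̂ = ρX + (1 − ρ)μ  ⇒  X = (T̂ − (1 − ρ)μ) / ρ
X = (2.9012 − 0.253 × 3.2) / 0.747 = (2.9012 − 0.8096) / 0.747 = 2.0916 / 0.747 = 2.800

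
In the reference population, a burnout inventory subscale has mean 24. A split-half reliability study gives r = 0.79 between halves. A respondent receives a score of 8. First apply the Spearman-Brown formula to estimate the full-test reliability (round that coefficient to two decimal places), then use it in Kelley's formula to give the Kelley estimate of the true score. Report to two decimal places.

9.92

Spearman-Brown: ρ = 2r/(1 + r) = 2(0.79)/(1 + 0.79) = 1.580/1.79 = 0.8827 → 0.88
T̂ = 0.88(8) + 0.12(24) = 7.04 + 2.88 = 9.920 → 9.92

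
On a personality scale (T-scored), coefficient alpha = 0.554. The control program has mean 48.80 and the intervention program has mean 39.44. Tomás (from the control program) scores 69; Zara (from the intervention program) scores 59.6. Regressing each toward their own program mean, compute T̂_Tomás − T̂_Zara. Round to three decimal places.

9.382

T̂_Tomás = 0.554(69) + 0.446(48.80) = 59.99080
T̂_Zara = 0.554(59.6) + 0.446(39.44) = 50.60864
Difference = 59.99080 − 50.60864 = 9.38216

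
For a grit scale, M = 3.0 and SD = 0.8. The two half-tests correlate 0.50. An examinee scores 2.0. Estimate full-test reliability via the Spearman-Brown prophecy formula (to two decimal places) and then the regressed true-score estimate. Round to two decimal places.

2.33

Spearman-Brown: ρ = 2r/(1 + r) = 2(0.50)/(1 + 0.50) = 1.000/1.50 = 0.6667 → 0.67
Kelley's formula gives T̂ = 0.67·2.0 + 0.33·3.0 = 1.340 + 0.990 = 2.330.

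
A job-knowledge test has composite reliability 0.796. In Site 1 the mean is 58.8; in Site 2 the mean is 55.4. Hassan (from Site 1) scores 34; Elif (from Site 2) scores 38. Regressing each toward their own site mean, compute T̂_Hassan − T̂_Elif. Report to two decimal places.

-2.49

T̂_Hassan = 0.796(34) + 0.204(58.8) = 39.0592
T̂_Elif = 0.796(38) + 0.204(55.4) = 41.5496
Difference = 39.0592 − 41.5496 = -2.4904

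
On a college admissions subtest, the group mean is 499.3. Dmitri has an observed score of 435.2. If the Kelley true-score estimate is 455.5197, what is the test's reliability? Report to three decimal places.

T̂ = ρX + (1 − ρ)μ  ⇒  T̂ − μ = ρ(X − μ)
ρ = (T̂ − μ)/(X − μ) = (455.5197 − 499.3) / (435.2 − 499.3) = -43.7803 / -64.1 = 0.68300

0.683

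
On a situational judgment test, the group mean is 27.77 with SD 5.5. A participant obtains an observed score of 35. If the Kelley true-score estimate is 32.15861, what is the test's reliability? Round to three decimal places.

0.607

T̂ = ρX + (1 − ρ)μ  ⇒  T̂ − μ = ρ(X − μ)
ρ = (T̂ − μ)/(X − μ) = (32.15861 − 27.77) / (35 − 27.77) = 4.38861 / 7.23 = 0.60700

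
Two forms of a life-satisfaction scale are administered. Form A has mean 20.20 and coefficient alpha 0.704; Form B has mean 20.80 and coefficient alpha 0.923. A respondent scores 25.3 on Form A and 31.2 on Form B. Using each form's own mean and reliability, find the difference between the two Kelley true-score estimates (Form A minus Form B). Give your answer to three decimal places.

-6.609

T̂_A = 0.704(25.3) + 0.296(20.20) = 23.79040
T̂_B = 0.923(31.2) + 0.077(20.80) = 30.39920
T̂_A − T̂_B = -6.60880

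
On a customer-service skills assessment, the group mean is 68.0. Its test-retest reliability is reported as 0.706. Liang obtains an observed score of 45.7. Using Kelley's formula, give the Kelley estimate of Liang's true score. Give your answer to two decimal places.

T̂ = 0.706(45.7) + 0.294(68.0) = 32.2642 + 19.9920 = 52.256 → 52.26

52.26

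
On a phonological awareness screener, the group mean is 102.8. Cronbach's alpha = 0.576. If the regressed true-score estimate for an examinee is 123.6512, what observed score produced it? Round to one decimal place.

T̂ = ρX + (1 − ρ)μ  ⇒  X = (T̂ − (1 − ρ)μ) / ρ
X = (123.6512 − 0.424 × 102.8) / 0.576 = (123.6512 − 43.5872) / 0.576 = 80.0640 / 0.576 = 139.000

139.0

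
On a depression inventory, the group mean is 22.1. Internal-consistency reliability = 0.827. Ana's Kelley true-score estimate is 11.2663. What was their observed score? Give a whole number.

9

T̂ = ρX + (1 − ρ)μ  ⇒  X = (T̂ − (1 − ρ)μ) / ρ
X = (11.2663 − 0.173 × 22.1) / 0.827 = (11.2663 − 3.8233) / 0.827 = 7.4430 / 0.827 = 9.00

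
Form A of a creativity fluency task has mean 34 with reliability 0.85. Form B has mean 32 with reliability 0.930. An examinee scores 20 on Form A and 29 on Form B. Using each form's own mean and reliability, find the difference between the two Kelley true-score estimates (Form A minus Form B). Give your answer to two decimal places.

T̂_A = 0.85(20) + 0.15(34) = 22.1000
T̂_B = 0.930(29) + 0.070(32) = 29.2100
T̂_A − T̂_B = -7.1100

-7.11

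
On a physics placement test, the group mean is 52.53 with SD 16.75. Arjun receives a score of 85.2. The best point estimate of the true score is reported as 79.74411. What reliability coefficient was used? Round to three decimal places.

0.833

T̂ = ρX + (1 − ρ)μ  ⇒  T̂ − μ = ρ(X − μ)
ρ = (T̂ − μ)/(X − μ) = (79.74411 − 52.53) / (85.2 − 52.53) = 27.21411 / 32.67 = 0.83300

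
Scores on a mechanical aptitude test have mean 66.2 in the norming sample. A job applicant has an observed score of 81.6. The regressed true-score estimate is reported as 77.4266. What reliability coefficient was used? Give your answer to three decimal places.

0.729

T̂ = ρX + (1 − ρ)μ  ⇒  T̂ − μ = ρ(X − μ)
ρ = (T̂ − μ)/(X − μ) = (77.4266 − 66.2) / (81.6 − 66.2) = 11.2266 / 15.4 = 0.72900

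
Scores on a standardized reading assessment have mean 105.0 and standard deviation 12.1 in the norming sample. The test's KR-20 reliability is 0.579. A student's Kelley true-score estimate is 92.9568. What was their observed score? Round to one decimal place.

84.2

T̂ = ρX + (1 − ρ)μ  ⇒  X = (T̂ − (1 − ρ)μ) / ρ
X = (92.9568 − 0.421 × 105.0) / 0.579 = (92.9568 − 44.2050) / 0.579 = 48.7518 / 0.579 = 84.200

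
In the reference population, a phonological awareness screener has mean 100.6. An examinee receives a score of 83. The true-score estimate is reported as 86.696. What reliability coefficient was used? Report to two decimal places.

T̂ = ρX + (1 − ρ)μ  ⇒  T̂ − μ = ρ(X − μ)
ρ = (T̂ − μ)/(X − μ) = (86.696 − 100.6) / (83 − 100.6) = -13.904 / -17.6 = 0.7900

0.79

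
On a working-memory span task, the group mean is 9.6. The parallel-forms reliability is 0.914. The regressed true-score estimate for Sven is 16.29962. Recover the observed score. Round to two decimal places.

16.93

T̂ = ρX + (1 − ρ)μ  ⇒  X = (T̂ − (1 − ρ)μ) / ρ
X = (16.29962 − 0.086 × 9.6) / 0.914 = (16.29962 − 0.8256) / 0.914 = 15.47402 / 0.914 = 16.9300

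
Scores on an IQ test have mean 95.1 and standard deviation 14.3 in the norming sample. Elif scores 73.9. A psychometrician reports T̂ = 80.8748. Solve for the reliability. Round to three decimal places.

0.671

T̂ = ρX + (1 − ρ)μ  ⇒  T̂ − μ = ρ(X − μ)
ρ = (T̂ − μ)/(X − μ) = (80.8748 − 95.1) / (73.9 − 95.1) = -14.2252 / -21.2 = 0.67100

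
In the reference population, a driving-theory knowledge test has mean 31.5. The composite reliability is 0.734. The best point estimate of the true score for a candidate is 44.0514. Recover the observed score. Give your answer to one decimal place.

T̂ = ρX + (1 − ρ)μ  ⇒  X = (T̂ − (1 − ρ)μ) / ρ
X = (44.0514 − 0.266 × 31.5) / 0.734 = (44.0514 − 8.3790) / 0.734 = 35.6724 / 0.734 = 48.600

48.6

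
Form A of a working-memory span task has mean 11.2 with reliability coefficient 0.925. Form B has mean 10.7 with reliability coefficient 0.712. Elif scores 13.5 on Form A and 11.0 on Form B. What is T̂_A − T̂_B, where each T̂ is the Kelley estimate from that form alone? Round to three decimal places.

T̂_A = 0.925(13.5) + 0.075(11.2) = 13.32750
T̂_B = 0.712(11.0) + 0.288(10.7) = 10.91360
T̂_A − T̂_B = 2.41390

2.414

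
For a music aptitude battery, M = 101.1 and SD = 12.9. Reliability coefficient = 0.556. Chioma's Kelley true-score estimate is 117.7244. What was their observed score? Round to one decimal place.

T̂ = ρX + (1 − ρ)μ  ⇒  X = (T̂ − (1 − ρ)μ) / ρ
X = (117.7244 − 0.444 × 101.1) / 0.556 = (117.7244 − 44.8884) / 0.556 = 72.8360 / 0.556 = 131.000

131.0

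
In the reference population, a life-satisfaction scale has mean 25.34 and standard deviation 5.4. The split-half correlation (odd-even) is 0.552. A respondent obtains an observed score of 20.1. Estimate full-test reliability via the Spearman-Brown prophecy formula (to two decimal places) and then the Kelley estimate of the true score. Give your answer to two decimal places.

Spearman-Brown: ρ = 2r/(1 + r) = 2(0.552)/(1 + 0.552) = 1.1040/1.552 = 0.7113 → 0.71
Kelley's formula gives T̂ = 0.71·20.1 + 0.29·25.34 = 14.271 + 7.3486 = 21.620.

21.62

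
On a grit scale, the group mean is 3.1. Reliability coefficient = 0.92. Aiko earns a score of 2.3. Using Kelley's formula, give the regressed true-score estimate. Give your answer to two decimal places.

T̂ = ρX + (1 − ρ)μ
  = 0.92 × 2.3 + 0.08 × 3.1
  = 2.116 + 0.248
  = 2.364
  ≈ 2.36

2.36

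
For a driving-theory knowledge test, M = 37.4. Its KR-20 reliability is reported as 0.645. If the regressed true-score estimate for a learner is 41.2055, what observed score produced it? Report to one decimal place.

T̂ = ρX + (1 − ρ)μ  ⇒  X = (T̂ − (1 − ρ)μ) / ρ
X = (41.2055 − 0.355 × 37.4) / 0.645 = (41.2055 − 13.2770) / 0.645 = 27.9285 / 0.645 = 43.300

43.3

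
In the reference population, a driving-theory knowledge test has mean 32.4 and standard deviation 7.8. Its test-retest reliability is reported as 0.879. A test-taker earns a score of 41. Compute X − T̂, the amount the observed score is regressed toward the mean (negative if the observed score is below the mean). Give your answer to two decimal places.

T̂ = 0.879(41) + 0.121(32.4) = 36.039 + 3.9204 = 39.9594 → 39.959
X − T̂ = 41 − 39.959 = 1.041 → 1.04

1.04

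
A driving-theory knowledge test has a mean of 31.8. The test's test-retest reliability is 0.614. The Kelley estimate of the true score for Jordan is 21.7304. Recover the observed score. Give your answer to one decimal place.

15.4

T̂ = ρX + (1 − ρ)μ  ⇒  X = (T̂ − (1 − ρ)μ) / ρ
X = (21.7304 − 0.386 × 31.8) / 0.614 = (21.7304 − 12.2748) / 0.614 = 9.4556 / 0.614 = 15.400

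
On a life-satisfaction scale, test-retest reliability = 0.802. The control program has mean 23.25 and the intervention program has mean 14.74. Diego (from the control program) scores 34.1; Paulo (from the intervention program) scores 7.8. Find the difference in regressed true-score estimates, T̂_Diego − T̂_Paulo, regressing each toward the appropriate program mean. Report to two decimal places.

22.78

T̂_Diego = 0.802(34.1) + 0.198(23.25) = 31.9517
T̂_Paulo = 0.802(7.8) + 0.198(14.74) = 9.1741
Difference = 31.9517 − 9.1741 = 22.7776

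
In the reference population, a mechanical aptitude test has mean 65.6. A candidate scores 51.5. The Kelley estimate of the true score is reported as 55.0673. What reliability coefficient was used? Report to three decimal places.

0.747

T̂ = ρX + (1 − ρ)μ  ⇒  T̂ − μ = ρ(X − μ)
ρ = (T̂ − μ)/(X − μ) = (55.0673 − 65.6) / (51.5 − 65.6) = -10.5327 / -14.1 = 0.74700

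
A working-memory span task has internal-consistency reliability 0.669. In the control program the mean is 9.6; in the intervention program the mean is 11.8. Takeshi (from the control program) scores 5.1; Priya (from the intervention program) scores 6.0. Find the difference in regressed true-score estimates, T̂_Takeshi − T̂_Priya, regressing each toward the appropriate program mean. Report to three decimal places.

T̂_Takeshi = 0.669(5.1) + 0.331(9.6) = 6.58950
T̂_Priya = 0.669(6.0) + 0.331(11.8) = 7.91980
Difference = 6.58950 − 7.91980 = -1.33030

-1.330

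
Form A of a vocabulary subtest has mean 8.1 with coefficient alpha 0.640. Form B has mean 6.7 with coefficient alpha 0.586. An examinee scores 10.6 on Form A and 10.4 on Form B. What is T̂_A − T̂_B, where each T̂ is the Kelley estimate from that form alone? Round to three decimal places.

0.832

T̂_A = 0.640(10.6) + 0.360(8.1) = 9.70000
T̂_B = 0.586(10.4) + 0.414(6.7) = 8.86820
T̂_A − T̂_B = 0.83180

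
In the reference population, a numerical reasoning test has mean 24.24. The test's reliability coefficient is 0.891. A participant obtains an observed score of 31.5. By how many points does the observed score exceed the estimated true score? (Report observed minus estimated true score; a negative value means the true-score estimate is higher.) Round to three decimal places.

T̂ = 0.891(31.5) + 0.109(24.24) = 28.0665 + 2.64216 = 30.70866 → 30.7087
X − T̂ = 31.5 − 30.7087 = 0.7913 → 0.791

0.791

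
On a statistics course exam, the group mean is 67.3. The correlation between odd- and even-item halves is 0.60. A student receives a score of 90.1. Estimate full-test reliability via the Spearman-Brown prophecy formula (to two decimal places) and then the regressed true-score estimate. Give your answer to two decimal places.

Spearman-Brown: ρ = 2r/(1 + r) = 2(0.60)/(1 + 0.60) = 1.200/1.60 = 0.7500 → 0.75
T̂ = 0.75(90.1) + 0.25(67.3) = 67.575 + 16.825 = 84.400 → 84.40

84.40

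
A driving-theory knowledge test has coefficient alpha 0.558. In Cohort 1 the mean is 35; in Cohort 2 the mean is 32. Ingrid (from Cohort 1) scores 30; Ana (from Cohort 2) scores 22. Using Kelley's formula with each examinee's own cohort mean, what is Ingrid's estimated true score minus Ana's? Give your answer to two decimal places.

T̂_Ingrid = 0.558(30) + 0.442(35) = 32.2100
T̂_Ana = 0.558(22) + 0.442(32) = 26.4200
Difference = 32.2100 − 26.4200 = 5.7900

5.79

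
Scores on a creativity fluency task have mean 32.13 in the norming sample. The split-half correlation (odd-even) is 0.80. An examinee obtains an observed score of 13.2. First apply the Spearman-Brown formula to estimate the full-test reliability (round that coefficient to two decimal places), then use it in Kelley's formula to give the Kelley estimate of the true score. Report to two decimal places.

Spearman-Brown: ρ = 2r/(1 + r) = 2(0.80)/(1 + 0.80) = 1.600/1.80 = 0.8889 → 0.89
T̂ = 0.89(13.2) + 0.11(32.13) = 11.748 + 3.5343 = 15.282 → 15.28

15.28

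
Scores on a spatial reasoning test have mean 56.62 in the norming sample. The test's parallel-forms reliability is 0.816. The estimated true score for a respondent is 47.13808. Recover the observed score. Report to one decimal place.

45.0

T̂ = ρX + (1 − ρ)μ  ⇒  X = (T̂ − (1 − ρ)μ) / ρ
X = (47.13808 − 0.184 × 56.62) / 0.816 = (47.13808 − 10.41808) / 0.816 = 36.72000 / 0.816 = 45.000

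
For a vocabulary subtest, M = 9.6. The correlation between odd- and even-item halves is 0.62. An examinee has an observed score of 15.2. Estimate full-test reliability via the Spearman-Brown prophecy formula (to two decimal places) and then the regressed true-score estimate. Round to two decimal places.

Spearman-Brown: ρ = 2r/(1 + r) = 2(0.62)/(1 + 0.62) = 1.240/1.62 = 0.7654 → 0.77
Kelley's formula gives T̂ = 0.77·15.2 + 0.23·9.6 = 11.704 + 2.208 = 13.912.

13.91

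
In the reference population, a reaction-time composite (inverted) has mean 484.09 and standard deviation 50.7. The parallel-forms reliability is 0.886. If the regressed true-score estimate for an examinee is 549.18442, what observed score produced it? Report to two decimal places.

557.56

T̂ = ρX + (1 − ρ)μ  ⇒  X = (T̂ − (1 − ρ)μ) / ρ
X = (549.18442 − 0.114 × 484.09) / 0.886 = (549.18442 − 55.18626) / 0.886 = 493.99816 / 0.886 = 557.5600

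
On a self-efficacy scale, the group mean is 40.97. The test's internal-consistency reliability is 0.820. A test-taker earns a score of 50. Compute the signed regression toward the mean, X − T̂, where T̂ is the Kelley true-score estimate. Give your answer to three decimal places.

Weight the observed score by reliability and the mean by (1 − reliability): T̂ = 0.820·50 + 0.180·40.97 = 41.000 + 7.37460 = 48.37460.
X − T̂ = 50 − 48.3746 = 1.6254 → 1.625

1.625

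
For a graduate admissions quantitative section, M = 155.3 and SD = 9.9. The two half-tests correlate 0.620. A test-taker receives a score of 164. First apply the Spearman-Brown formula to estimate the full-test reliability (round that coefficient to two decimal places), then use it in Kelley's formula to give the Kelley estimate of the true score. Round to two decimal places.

162.00

Spearman-Brown: ρ = 2r/(1 + r) = 2(0.620)/(1 + 0.620) = 1.2400/1.620 = 0.7654 → 0.77
Regress the observed score toward the mean by the unreliability: T̂ = 0.77·164 + 0.23·155.3 = 126.28 + 35.719 = 161.999.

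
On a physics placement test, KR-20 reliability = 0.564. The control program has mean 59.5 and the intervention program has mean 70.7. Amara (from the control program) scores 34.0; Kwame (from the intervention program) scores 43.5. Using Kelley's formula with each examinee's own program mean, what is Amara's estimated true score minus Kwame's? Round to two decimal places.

-10.24

T̂_Amara = 0.564(34.0) + 0.436(59.5) = 45.1180
T̂_Kwame = 0.564(43.5) + 0.436(70.7) = 55.3592
Difference = 45.1180 − 55.3592 = -10.2412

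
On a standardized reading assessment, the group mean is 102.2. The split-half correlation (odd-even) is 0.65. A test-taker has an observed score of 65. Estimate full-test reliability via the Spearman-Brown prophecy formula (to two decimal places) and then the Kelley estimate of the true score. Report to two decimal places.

Spearman-Brown: ρ = 2r/(1 + r) = 2(0.65)/(1 + 0.65) = 1.300/1.65 = 0.7879 → 0.79
Weight the observed score by reliability and the mean by (1 − reliability): T̂ = 0.79·65 + 0.21·102.2 = 51.35 + 21.462 = 72.812.

72.81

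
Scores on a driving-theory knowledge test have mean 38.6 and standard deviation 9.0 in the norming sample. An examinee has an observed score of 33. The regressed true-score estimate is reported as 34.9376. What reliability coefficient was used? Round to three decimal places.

T̂ = ρX + (1 − ρ)μ  ⇒  T̂ − μ = ρ(X − μ)
ρ = (T̂ − μ)/(X − μ) = (34.9376 − 38.6) / (33 − 38.6) = -3.6624 / -5.6 = 0.65400

0.654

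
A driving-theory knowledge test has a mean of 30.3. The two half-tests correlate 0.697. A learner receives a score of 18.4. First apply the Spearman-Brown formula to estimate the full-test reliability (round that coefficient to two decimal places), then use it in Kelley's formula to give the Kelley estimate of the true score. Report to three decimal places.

Spearman-Brown: ρ = 2r/(1 + r) = 2(0.697)/(1 + 0.697) = 1.3940/1.697 = 0.8214 → 0.82
Weight the observed score by reliability and the mean by (1 − reliability): T̂ = 0.82·18.4 + 0.18·30.3 = 15.088 + 5.454 = 20.5420.

20.542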